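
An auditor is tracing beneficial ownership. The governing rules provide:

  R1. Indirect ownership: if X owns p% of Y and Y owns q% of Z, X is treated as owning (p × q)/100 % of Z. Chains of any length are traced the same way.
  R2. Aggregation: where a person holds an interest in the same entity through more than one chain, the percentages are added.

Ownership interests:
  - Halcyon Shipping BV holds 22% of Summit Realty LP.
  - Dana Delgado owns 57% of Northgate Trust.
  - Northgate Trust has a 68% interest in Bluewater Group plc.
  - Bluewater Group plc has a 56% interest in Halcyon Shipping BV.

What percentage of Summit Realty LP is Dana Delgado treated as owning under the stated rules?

Chain via Northgate Trust → Bluewater Group plc → Halcyon Shipping BV (R1): 57% × 68% × 56% × 22% = 4.775232% of Summit Realty LP.

4.775232%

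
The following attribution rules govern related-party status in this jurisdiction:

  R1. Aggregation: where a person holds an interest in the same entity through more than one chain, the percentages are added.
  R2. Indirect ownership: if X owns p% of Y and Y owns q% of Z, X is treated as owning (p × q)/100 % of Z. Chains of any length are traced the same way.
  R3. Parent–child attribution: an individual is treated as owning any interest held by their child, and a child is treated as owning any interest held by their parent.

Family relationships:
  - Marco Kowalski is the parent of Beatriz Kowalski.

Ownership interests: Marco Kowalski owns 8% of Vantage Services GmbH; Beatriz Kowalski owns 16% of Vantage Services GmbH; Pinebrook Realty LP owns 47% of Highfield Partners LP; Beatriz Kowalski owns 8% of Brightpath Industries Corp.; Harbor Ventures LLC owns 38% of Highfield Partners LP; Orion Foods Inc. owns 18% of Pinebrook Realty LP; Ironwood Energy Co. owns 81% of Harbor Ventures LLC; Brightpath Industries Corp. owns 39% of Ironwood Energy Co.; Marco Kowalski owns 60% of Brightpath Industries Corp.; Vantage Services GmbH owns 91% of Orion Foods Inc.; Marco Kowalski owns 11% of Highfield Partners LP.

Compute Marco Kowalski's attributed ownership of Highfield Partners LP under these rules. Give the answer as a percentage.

By parent–child attribution (R3), Marco Kowalski is treated as also owning Beatriz Kowalski's interest in Vantage Services GmbH, giving 8% + 16% = 24%.
By parent–child attribution (R3), Marco Kowalski is treated as also owning Beatriz Kowalski's interest in Brightpath Industries Corp, giving 60% + 8% = 68%.
Chain via Vantage Services GmbH → Orion Foods Inc. → Pinebrook Realty LP (R2): 24% × 91% × 18% × 47% = 1.847664% of Highfield Partners LP.
Chain via Brightpath Industries Corp. → Ironwood Energy Co. → Harbor Ventures LLC (R2): 68% × 39% × 81% × 38% = 8.162856% of Highfield Partners LP.
Direct interest in Highfield Partners LP: 11%.
Aggregating (R1): 1.847664% + 8.162856% + 11% = 21.01052%.

21.01052%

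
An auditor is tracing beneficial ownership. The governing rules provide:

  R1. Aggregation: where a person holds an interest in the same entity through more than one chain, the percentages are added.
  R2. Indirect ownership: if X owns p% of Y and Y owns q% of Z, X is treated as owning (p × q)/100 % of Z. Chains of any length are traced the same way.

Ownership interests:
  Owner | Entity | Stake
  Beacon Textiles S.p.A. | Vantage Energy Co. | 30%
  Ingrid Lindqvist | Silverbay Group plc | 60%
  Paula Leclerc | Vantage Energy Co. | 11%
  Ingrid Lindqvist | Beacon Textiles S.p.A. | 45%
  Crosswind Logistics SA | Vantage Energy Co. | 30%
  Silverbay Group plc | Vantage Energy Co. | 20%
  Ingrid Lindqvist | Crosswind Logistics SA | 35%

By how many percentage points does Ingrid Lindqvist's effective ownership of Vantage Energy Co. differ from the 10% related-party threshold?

Chain via Crosswind Logistics SA (R2): 35% × 30% = 10.5% of Vantage Energy Co.
Chain via Silverbay Group plc (R2): 60% × 20% = 12% of Vantage Energy Co.
Chain via Beacon Textiles S.p.A. (R2): 45% × 30% = 13.5% of Vantage Energy Co.
Aggregating (R1): 10.5% + 12% + 13.5% = 36%.
36% exceeds the 10% threshold by 26 percentage points.

26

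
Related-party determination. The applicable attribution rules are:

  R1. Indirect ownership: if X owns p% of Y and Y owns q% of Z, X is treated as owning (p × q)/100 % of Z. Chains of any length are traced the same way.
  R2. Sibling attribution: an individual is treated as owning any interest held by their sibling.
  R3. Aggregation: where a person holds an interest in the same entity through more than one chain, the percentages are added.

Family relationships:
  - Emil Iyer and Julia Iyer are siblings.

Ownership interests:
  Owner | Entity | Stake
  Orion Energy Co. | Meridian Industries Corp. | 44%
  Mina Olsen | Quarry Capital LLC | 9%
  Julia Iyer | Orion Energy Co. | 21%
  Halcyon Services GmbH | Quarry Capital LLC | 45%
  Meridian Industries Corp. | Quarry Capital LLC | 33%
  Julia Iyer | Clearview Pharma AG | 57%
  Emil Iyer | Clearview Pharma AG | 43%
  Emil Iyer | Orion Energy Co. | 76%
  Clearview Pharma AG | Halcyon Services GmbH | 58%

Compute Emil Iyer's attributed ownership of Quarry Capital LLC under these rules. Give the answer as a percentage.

40.1844%

By sibling attribution (R2), Emil Iyer is treated as also owning Julia Iyer's interest in Clearview Pharma AG, giving 43% + 57% = 100%.
By sibling attribution (R2), Emil Iyer is treated as also owning Julia Iyer's interest in Orion Energy Co, giving 76% + 21% = 97%.
Chain via Clearview Pharma AG → Halcyon Services GmbH (R1): 100% × 58% × 45% = 26.1% of Quarry Capital LLC.
Chain via Orion Energy Co. → Meridian Industries Corp. (R1): 97% × 44% × 33% = 14.0844% of Quarry Capital LLC.
Aggregating (R3): 26.1% + 14.0844% = 40.1844%.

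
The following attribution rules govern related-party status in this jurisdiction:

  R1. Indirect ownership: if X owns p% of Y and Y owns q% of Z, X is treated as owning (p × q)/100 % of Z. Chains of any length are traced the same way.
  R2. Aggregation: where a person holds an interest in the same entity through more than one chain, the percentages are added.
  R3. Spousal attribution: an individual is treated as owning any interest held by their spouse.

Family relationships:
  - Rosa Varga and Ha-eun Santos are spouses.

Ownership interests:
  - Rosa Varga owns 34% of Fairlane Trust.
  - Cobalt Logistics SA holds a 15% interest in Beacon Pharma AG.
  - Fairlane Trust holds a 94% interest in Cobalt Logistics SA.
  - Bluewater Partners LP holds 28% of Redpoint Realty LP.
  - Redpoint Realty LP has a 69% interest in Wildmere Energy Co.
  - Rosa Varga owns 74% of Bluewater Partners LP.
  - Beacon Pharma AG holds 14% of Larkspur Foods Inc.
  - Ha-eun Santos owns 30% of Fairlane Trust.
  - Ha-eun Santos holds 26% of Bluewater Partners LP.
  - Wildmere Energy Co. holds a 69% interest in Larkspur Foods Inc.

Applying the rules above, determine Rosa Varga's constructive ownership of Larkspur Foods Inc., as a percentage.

By spousal attribution (R3), Rosa Varga is treated as also owning Ha-eun Santos's interest in Bluewater Partners LP, giving 74% + 26% = 100%.
By spousal attribution (R3), Rosa Varga is treated as also owning Ha-eun Santos's interest in Fairlane Trust, giving 34% + 30% = 64%.
Chain via Bluewater Partners LP → Redpoint Realty LP → Wildmere Energy Co. (R1): 100% × 28% × 69% × 69% = 13.3308% of Larkspur Foods Inc.
Chain via Fairlane Trust → Cobalt Logistics SA → Beacon Pharma AG (R1): 64% × 94% × 15% × 14% = 1.26336% of Larkspur Foods Inc.
Aggregating (R2): 13.3308% + 1.26336% = 14.59416%.

14.59416%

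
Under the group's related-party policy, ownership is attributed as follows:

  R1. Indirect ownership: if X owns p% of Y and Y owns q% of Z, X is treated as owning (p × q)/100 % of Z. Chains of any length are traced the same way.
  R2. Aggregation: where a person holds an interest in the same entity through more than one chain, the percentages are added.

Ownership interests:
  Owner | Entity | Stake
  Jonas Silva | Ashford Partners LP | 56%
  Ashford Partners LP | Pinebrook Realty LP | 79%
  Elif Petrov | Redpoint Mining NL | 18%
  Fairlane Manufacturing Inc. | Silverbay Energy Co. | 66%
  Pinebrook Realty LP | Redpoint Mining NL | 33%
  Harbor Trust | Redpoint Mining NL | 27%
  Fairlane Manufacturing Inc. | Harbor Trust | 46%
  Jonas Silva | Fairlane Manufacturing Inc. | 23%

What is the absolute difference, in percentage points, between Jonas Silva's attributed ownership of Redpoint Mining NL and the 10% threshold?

7.4558

Chain via Ashford Partners LP → Pinebrook Realty LP (R1): 56% × 79% × 33% = 14.5992% of Redpoint Mining NL.
Chain via Fairlane Manufacturing Inc. → Harbor Trust (R1): 23% × 46% × 27% = 2.8566% of Redpoint Mining NL.
Aggregating (R2): 14.5992% + 2.8566% = 17.4558%.
17.4558% exceeds the 10% threshold by 7.4558 percentage points.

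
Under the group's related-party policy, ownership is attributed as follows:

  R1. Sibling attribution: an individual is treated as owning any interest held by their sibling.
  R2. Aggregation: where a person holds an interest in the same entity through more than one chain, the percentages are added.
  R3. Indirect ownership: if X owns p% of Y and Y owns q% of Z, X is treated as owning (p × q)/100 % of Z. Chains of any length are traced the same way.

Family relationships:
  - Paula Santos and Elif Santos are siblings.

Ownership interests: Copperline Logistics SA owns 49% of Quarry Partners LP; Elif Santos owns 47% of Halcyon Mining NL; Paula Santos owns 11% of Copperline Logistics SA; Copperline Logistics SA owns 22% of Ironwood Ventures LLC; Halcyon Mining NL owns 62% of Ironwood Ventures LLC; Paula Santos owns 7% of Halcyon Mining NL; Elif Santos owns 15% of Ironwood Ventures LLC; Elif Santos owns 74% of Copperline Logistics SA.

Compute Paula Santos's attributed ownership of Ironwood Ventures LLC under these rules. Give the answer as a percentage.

67.18%

By sibling attribution (R1), Paula Santos is treated as also owning Elif Santos's interest in Halcyon Mining NL, giving 7% + 47% = 54%.
By sibling attribution (R1), Paula Santos is treated as also owning Elif Santos's interest in Copperline Logistics SA, giving 11% + 74% = 85%.
By sibling attribution (R1), Paula Santos is treated as owning Elif Santos's 15% interest in Ironwood Ventures LLC.
Chain via Halcyon Mining NL (R3): 54% × 62% = 33.48% of Ironwood Ventures LLC.
Chain via Copperline Logistics SA (R3): 85% × 22% = 18.7% of Ironwood Ventures LLC.
Direct interest in Ironwood Ventures LLC: 15%.
Aggregating (R2): 33.48% + 18.7% + 15% = 67.18%.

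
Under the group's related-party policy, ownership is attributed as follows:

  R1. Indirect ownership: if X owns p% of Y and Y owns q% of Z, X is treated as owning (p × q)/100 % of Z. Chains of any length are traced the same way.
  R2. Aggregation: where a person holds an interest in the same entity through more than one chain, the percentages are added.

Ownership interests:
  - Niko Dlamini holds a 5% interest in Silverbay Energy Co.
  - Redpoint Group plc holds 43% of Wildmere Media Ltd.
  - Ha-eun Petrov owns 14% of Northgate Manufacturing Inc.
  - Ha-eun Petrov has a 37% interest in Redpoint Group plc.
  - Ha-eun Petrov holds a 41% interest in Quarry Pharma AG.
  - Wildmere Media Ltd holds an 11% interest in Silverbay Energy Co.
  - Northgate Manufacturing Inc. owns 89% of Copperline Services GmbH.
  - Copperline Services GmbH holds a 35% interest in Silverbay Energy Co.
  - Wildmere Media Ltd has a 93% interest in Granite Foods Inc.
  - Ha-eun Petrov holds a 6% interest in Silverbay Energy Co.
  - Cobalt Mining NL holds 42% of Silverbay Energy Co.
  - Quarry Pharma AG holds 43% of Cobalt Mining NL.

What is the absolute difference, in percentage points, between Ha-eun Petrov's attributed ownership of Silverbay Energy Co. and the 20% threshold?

Chain via Northgate Manufacturing Inc. → Copperline Services GmbH (R1): 14% × 89% × 35% = 4.361% of Silverbay Energy Co.
Chain via Quarry Pharma AG → Cobalt Mining NL (R1): 41% × 43% × 42% = 7.4046% of Silverbay Energy Co.
Chain via Redpoint Group plc → Wildmere Media Ltd (R1): 37% × 43% × 11% = 1.7501% of Silverbay Energy Co.
Direct interest in Silverbay Energy Co: 6%.
Aggregating (R2): 4.361% + 7.4046% + 1.7501% + 6% = 19.5157%.
19.5157% falls short of the 20% threshold by 0.4843 percentage points.

0.4843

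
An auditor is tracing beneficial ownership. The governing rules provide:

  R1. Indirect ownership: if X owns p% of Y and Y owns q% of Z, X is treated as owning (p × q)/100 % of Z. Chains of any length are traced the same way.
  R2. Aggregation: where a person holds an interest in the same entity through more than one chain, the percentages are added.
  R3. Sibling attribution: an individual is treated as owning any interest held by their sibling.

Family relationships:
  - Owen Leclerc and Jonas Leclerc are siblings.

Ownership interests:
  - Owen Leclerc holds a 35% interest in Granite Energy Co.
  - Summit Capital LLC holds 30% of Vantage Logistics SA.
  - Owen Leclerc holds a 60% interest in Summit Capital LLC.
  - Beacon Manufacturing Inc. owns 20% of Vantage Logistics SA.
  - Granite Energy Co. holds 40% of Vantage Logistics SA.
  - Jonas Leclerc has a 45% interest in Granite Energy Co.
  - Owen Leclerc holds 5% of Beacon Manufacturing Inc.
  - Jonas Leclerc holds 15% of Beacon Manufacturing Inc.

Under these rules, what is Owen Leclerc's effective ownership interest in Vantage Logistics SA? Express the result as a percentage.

54%

By sibling attribution (R3), Owen Leclerc is treated as also owning Jonas Leclerc's interest in Granite Energy Co, giving 35% + 45% = 80%.
By sibling attribution (R3), Owen Leclerc is treated as also owning Jonas Leclerc's interest in Beacon Manufacturing Inc, giving 5% + 15% = 20%.
Chain via Granite Energy Co. (R1): 80% × 40% = 32% of Vantage Logistics SA.
Chain via Summit Capital LLC (R1): 60% × 30% = 18% of Vantage Logistics SA.
Chain via Beacon Manufacturing Inc. (R1): 20% × 20% = 4% of Vantage Logistics SA.
Aggregating (R2): 32% + 18% + 4% = 54%.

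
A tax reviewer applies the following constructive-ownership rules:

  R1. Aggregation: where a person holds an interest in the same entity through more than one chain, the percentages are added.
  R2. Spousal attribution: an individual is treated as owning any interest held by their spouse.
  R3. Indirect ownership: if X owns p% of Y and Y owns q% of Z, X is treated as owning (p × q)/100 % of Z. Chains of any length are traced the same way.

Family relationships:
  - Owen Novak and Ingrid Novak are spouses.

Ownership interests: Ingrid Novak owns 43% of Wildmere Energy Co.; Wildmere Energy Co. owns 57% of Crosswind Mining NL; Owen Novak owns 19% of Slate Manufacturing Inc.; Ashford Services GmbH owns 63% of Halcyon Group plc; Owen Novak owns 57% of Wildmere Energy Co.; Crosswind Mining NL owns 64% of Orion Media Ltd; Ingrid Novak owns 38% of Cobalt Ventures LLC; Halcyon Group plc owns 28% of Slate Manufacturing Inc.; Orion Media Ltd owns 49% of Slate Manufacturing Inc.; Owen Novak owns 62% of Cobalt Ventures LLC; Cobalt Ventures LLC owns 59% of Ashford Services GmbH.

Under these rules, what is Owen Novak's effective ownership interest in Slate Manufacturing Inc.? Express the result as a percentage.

By spousal attribution (R2), Owen Novak is treated as also owning Ingrid Novak's interest in Cobalt Ventures LLC, giving 62% + 38% = 100%.
By spousal attribution (R2), Owen Novak is treated as also owning Ingrid Novak's interest in Wildmere Energy Co, giving 57% + 43% = 100%.
Chain via Cobalt Ventures LLC → Ashford Services GmbH → Halcyon Group plc (R3): 100% × 59% × 63% × 28% = 10.4076% of Slate Manufacturing Inc.
Chain via Wildmere Energy Co. → Crosswind Mining NL → Orion Media Ltd (R3): 100% × 57% × 64% × 49% = 17.8752% of Slate Manufacturing Inc.
Direct interest in Slate Manufacturing Inc: 19%.
Aggregating (R1): 10.4076% + 17.8752% + 19% = 47.2828%.

47.2828%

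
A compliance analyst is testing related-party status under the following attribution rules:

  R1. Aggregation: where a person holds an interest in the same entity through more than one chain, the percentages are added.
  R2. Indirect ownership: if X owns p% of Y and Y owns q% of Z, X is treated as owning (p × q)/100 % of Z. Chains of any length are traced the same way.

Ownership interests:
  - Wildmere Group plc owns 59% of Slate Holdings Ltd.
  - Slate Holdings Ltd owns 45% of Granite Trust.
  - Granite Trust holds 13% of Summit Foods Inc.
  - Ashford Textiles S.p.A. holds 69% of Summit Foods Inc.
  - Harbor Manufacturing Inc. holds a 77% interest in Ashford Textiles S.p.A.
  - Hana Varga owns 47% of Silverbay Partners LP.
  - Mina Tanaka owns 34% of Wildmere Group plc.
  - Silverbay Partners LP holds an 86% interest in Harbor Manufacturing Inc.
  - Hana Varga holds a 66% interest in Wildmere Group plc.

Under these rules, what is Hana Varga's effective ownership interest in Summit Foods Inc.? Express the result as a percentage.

Chain via Silverbay Partners LP → Harbor Manufacturing Inc. → Ashford Textiles S.p.A. (R2): 47% × 86% × 77% × 69% = 21.475146% of Summit Foods Inc.
Chain via Wildmere Group plc → Slate Holdings Ltd → Granite Trust (R2): 66% × 59% × 45% × 13% = 2.27799% of Summit Foods Inc.
Aggregating (R1): 21.475146% + 2.27799% = 23.753136%.

23.753136%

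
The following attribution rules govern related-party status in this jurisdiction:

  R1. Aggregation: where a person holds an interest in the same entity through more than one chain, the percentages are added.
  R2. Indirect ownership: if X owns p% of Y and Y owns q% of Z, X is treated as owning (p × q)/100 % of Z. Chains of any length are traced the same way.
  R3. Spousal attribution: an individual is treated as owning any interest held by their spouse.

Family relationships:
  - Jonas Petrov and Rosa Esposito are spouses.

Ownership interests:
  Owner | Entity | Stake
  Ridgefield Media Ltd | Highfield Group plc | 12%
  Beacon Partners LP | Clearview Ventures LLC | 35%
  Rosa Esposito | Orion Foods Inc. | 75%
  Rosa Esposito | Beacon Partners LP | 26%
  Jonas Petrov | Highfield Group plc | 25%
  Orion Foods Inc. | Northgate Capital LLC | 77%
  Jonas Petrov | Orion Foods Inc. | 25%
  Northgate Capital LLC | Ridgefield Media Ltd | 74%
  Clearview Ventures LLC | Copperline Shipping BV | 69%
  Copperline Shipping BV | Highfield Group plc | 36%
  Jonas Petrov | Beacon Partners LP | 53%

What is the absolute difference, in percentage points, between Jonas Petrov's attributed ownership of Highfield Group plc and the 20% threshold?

18.70586

By spousal attribution (R3), Jonas Petrov is treated as also owning Rosa Esposito's interest in Orion Foods Inc, giving 25% + 75% = 100%.
By spousal attribution (R3), Jonas Petrov is treated as also owning Rosa Esposito's interest in Beacon Partners LP, giving 53% + 26% = 79%.
Chain via Orion Foods Inc. → Northgate Capital LLC → Ridgefield Media Ltd (R2): 100% × 77% × 74% × 12% = 6.8376% of Highfield Group plc.
Chain via Beacon Partners LP → Clearview Ventures LLC → Copperline Shipping BV (R2): 79% × 35% × 69% × 36% = 6.86826% of Highfield Group plc.
Direct interest in Highfield Group plc: 25%.
Aggregating (R1): 6.8376% + 6.86826% + 25% = 38.70586%.
38.70586% exceeds the 20% threshold by 18.70586 percentage points.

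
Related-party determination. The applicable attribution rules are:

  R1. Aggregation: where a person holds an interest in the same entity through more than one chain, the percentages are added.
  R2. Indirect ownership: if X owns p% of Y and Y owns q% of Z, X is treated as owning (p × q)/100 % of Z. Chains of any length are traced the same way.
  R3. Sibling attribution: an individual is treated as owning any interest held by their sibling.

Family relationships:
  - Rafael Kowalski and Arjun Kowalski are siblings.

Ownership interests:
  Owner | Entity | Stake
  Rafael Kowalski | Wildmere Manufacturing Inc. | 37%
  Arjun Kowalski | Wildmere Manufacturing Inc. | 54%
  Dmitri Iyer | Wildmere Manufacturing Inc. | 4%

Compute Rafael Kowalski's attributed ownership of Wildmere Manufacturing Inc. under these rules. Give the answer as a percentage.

By sibling attribution (R3), Rafael Kowalski is treated as also owning Arjun Kowalski's interest in Wildmere Manufacturing Inc, giving 37% + 54% = 91%.
Direct interest in Wildmere Manufacturing Inc: 91%.

91%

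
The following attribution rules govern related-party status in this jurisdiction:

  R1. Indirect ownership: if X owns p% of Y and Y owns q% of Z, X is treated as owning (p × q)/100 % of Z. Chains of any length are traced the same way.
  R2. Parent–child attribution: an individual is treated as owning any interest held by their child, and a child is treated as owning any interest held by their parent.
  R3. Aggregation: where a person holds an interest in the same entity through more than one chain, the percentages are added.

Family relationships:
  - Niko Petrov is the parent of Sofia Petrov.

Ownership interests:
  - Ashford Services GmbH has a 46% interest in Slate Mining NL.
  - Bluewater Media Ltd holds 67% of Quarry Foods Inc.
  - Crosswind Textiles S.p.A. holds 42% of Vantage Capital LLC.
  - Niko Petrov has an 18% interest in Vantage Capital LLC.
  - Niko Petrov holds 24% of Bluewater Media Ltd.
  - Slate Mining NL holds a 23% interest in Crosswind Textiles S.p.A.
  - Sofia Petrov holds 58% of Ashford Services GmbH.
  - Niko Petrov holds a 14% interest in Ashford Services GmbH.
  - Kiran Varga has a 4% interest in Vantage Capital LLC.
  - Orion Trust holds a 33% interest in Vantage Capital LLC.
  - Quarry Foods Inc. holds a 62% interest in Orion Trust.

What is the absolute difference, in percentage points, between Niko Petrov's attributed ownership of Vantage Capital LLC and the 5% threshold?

By parent–child attribution (R2), Niko Petrov is treated as also owning Sofia Petrov's interest in Ashford Services GmbH, giving 14% + 58% = 72%.
Chain via Bluewater Media Ltd → Quarry Foods Inc. → Orion Trust (R1): 24% × 67% × 62% × 33% = 3.289968% of Vantage Capital LLC.
Chain via Ashford Services GmbH → Slate Mining NL → Crosswind Textiles S.p.A. (R1): 72% × 46% × 23% × 42% = 3.199392% of Vantage Capital LLC.
Direct interest in Vantage Capital LLC: 18%.
Aggregating (R3): 3.289968% + 3.199392% + 18% = 24.48936%.
24.48936% exceeds the 5% threshold by 19.48936 percentage points.

19.48936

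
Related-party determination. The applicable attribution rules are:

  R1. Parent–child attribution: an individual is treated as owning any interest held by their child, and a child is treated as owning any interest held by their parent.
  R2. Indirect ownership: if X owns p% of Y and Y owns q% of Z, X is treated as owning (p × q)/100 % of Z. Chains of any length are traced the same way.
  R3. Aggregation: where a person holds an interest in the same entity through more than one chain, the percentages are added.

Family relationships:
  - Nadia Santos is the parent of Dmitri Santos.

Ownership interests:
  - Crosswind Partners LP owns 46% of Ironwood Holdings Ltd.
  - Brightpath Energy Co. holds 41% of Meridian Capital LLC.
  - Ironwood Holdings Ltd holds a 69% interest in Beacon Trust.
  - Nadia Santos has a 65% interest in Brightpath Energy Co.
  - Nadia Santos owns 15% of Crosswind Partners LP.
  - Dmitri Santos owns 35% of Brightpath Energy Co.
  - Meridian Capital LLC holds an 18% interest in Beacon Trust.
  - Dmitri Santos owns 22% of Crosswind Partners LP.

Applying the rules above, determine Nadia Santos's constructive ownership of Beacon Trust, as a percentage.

By parent–child attribution (R1), Nadia Santos is treated as also owning Dmitri Santos's interest in Brightpath Energy Co, giving 65% + 35% = 100%.
By parent–child attribution (R1), Nadia Santos is treated as also owning Dmitri Santos's interest in Crosswind Partners LP, giving 15% + 22% = 37%.
Chain via Brightpath Energy Co. → Meridian Capital LLC (R2): 100% × 41% × 18% = 7.38% of Beacon Trust.
Chain via Crosswind Partners LP → Ironwood Holdings Ltd (R2): 37% × 46% × 69% = 11.7438% of Beacon Trust.
Aggregating (R3): 7.38% + 11.7438% = 19.1238%.

19.1238%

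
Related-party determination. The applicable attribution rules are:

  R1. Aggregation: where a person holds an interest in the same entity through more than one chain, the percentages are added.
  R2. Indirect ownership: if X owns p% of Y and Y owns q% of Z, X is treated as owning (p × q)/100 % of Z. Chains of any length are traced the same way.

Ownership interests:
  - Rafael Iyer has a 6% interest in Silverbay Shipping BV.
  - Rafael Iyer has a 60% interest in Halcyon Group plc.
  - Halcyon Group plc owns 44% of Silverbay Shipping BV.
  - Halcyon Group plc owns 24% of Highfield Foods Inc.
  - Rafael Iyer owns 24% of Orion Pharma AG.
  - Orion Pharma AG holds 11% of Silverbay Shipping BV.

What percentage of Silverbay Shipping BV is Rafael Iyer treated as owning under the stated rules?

35.04%

Chain via Orion Pharma AG (R2): 24% × 11% = 2.64% of Silverbay Shipping BV.
Chain via Halcyon Group plc (R2): 60% × 44% = 26.4% of Silverbay Shipping BV.
Direct interest in Silverbay Shipping BV: 6%.
Aggregating (R1): 2.64% + 26.4% + 6% = 35.04%.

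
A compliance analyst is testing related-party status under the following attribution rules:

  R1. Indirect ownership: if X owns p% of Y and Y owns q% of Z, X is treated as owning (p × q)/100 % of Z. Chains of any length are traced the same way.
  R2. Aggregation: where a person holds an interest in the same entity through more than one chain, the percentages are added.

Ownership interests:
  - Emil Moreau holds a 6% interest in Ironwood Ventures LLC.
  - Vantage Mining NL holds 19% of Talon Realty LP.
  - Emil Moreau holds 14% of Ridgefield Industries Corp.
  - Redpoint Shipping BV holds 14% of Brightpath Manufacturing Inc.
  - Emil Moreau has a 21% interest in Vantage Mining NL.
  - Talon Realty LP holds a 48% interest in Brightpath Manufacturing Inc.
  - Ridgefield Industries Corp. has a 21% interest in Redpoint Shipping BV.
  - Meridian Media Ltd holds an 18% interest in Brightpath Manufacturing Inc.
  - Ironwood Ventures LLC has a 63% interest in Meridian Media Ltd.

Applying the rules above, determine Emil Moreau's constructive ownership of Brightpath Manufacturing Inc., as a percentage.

Chain via Vantage Mining NL → Talon Realty LP (R1): 21% × 19% × 48% = 1.9152% of Brightpath Manufacturing Inc.
Chain via Ridgefield Industries Corp. → Redpoint Shipping BV (R1): 14% × 21% × 14% = 0.4116% of Brightpath Manufacturing Inc.
Chain via Ironwood Ventures LLC → Meridian Media Ltd (R1): 6% × 63% × 18% = 0.6804% of Brightpath Manufacturing Inc.
Aggregating (R2): 1.9152% + 0.4116% + 0.6804% = 3.0072%.

3.0072%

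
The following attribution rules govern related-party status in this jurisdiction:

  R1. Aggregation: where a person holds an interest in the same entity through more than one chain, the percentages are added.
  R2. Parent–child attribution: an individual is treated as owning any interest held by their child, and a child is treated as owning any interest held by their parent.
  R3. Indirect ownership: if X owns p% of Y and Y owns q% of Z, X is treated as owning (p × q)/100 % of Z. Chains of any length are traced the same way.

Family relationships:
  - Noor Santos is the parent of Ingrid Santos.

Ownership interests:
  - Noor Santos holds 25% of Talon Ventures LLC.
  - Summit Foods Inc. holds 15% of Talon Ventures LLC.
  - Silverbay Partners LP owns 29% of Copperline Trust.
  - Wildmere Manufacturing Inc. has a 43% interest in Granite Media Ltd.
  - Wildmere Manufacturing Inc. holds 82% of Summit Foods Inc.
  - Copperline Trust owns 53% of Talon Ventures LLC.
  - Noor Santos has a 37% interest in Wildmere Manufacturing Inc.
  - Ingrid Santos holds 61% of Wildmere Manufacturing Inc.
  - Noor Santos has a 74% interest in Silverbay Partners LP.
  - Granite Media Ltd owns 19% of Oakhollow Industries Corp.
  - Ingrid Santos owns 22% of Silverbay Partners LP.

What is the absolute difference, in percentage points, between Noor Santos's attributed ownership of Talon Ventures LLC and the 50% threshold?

By parent–child attribution (R2), Noor Santos is treated as also owning Ingrid Santos's interest in Wildmere Manufacturing Inc, giving 37% + 61% = 98%.
By parent–child attribution (R2), Noor Santos is treated as also owning Ingrid Santos's interest in Silverbay Partners LP, giving 74% + 22% = 96%.
Chain via Wildmere Manufacturing Inc. → Summit Foods Inc. (R3): 98% × 82% × 15% = 12.054% of Talon Ventures LLC.
Chain via Silverbay Partners LP → Copperline Trust (R3): 96% × 29% × 53% = 14.7552% of Talon Ventures LLC.
Direct interest in Talon Ventures LLC: 25%.
Aggregating (R1): 12.054% + 14.7552% + 25% = 51.8092%.
51.8092% exceeds the 50% threshold by 1.8092 percentage points.

1.8092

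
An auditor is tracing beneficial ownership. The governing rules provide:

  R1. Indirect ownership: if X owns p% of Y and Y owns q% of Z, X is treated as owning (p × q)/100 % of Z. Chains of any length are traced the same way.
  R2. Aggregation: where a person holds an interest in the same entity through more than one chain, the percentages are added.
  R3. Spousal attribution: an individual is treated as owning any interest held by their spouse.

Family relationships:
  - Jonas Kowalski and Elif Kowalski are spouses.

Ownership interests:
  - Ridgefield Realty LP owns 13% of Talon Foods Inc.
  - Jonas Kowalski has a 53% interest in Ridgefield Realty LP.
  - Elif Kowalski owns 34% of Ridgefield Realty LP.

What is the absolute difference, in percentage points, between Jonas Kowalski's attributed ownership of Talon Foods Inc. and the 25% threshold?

By spousal attribution (R3), Jonas Kowalski is treated as also owning Elif Kowalski's interest in Ridgefield Realty LP, giving 53% + 34% = 87%.
Chain via Ridgefield Realty LP (R1): 87% × 13% = 11.31% of Talon Foods Inc.
11.31% falls short of the 25% threshold by 13.69 percentage points.

13.69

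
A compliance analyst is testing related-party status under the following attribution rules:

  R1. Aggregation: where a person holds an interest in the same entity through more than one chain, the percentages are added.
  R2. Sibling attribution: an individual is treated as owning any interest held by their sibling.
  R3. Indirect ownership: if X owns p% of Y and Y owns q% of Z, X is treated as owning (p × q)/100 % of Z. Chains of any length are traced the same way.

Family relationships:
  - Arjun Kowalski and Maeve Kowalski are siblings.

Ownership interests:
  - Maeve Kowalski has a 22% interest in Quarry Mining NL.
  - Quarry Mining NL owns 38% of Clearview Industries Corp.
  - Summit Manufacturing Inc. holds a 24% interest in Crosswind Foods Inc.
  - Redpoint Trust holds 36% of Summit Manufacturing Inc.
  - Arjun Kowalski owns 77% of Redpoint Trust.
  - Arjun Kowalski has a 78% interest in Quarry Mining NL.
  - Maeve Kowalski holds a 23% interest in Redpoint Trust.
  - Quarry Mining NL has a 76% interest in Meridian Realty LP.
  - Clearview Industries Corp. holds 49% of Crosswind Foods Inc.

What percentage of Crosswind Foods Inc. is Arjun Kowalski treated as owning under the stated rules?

27.26%

By sibling attribution (R2), Arjun Kowalski is treated as also owning Maeve Kowalski's interest in Redpoint Trust, giving 77% + 23% = 100%.
By sibling attribution (R2), Arjun Kowalski is treated as also owning Maeve Kowalski's interest in Quarry Mining NL, giving 78% + 22% = 100%.
Chain via Redpoint Trust → Summit Manufacturing Inc. (R3): 100% × 36% × 24% = 8.64% of Crosswind Foods Inc.
Chain via Quarry Mining NL → Clearview Industries Corp. (R3): 100% × 38% × 49% = 18.62% of Crosswind Foods Inc.
Aggregating (R1): 8.64% + 18.62% = 27.26%.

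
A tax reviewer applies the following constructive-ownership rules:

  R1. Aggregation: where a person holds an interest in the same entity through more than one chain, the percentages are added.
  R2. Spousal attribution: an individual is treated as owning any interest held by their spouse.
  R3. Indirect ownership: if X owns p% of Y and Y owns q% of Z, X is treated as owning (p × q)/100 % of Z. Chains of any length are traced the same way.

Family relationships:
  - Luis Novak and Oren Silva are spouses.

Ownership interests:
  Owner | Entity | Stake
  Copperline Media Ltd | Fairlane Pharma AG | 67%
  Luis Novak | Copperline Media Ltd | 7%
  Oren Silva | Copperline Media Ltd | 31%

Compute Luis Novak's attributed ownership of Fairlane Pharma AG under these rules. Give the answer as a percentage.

By spousal attribution (R2), Luis Novak is treated as also owning Oren Silva's interest in Copperline Media Ltd, giving 7% + 31% = 38%.
Chain via Copperline Media Ltd (R3): 38% × 67% = 25.46% of Fairlane Pharma AG.

25.46%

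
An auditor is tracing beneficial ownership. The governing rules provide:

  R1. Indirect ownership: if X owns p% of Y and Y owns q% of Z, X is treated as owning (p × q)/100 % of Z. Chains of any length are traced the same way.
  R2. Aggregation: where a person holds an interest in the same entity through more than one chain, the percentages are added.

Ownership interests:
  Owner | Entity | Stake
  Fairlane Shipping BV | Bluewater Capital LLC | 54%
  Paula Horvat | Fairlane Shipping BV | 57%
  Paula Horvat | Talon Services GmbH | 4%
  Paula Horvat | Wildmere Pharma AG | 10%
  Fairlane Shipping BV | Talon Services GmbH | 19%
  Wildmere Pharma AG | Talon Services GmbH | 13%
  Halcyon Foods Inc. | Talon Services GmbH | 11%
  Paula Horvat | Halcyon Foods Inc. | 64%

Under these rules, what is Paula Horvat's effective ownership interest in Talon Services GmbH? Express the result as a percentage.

Chain via Halcyon Foods Inc. (R1): 64% × 11% = 7.04% of Talon Services GmbH.
Chain via Wildmere Pharma AG (R1): 10% × 13% = 1.3% of Talon Services GmbH.
Chain via Fairlane Shipping BV (R1): 57% × 19% = 10.83% of Talon Services GmbH.
Direct interest in Talon Services GmbH: 4%.
Aggregating (R2): 7.04% + 1.3% + 10.83% + 4% = 23.17%.

23.17%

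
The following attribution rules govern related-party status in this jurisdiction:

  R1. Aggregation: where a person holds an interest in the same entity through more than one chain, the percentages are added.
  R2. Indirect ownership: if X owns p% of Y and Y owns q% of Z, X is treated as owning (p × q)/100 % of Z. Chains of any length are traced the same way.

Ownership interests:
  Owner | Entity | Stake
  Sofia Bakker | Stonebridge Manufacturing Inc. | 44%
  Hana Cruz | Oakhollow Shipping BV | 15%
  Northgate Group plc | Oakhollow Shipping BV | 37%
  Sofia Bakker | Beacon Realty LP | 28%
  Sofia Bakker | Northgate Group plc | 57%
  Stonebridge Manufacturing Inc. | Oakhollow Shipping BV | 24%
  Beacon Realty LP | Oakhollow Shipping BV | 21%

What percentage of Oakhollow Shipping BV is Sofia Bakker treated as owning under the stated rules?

37.53%

Chain via Beacon Realty LP (R2): 28% × 21% = 5.88% of Oakhollow Shipping BV.
Chain via Northgate Group plc (R2): 57% × 37% = 21.09% of Oakhollow Shipping BV.
Chain via Stonebridge Manufacturing Inc. (R2): 44% × 24% = 10.56% of Oakhollow Shipping BV.
Aggregating (R1): 5.88% + 21.09% + 10.56% = 37.53%.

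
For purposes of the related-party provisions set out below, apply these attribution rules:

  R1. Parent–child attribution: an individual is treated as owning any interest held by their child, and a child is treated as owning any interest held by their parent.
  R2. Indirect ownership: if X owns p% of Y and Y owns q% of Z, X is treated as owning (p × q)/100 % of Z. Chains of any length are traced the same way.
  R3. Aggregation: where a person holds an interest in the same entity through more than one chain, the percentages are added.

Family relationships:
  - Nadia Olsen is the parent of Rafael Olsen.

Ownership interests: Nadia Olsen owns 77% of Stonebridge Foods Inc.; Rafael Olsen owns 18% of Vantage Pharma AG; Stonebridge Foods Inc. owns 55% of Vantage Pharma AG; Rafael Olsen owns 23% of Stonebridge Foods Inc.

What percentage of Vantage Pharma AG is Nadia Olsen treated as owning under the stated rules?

By parent–child attribution (R1), Nadia Olsen is treated as also owning Rafael Olsen's interest in Stonebridge Foods Inc, giving 77% + 23% = 100%.
By parent–child attribution (R1), Nadia Olsen is treated as owning Rafael Olsen's 18% interest in Vantage Pharma AG.
Chain via Stonebridge Foods Inc. (R2): 100% × 55% = 55% of Vantage Pharma AG.
Direct interest in Vantage Pharma AG: 18%.
Aggregating (R3): 55% + 18% = 73%.

73%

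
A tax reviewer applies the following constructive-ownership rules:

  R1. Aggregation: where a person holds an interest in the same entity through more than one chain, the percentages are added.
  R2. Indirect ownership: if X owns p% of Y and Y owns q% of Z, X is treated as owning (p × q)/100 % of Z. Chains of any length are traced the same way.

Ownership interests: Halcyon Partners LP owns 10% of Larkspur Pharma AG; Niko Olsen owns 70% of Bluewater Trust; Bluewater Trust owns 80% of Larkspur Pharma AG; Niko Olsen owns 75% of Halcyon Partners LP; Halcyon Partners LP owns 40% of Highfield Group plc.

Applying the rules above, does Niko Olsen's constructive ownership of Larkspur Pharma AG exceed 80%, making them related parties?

No

Chain via Halcyon Partners LP (R2): 75% × 10% = 7.5% of Larkspur Pharma AG.
Chain via Bluewater Trust (R2): 70% × 80% = 56% of Larkspur Pharma AG.
Aggregating (R1): 7.5% + 56% = 63.5%.
63.5% does not exceed the 80% threshold, so Niko is not a related party to Larkspur Pharma AG.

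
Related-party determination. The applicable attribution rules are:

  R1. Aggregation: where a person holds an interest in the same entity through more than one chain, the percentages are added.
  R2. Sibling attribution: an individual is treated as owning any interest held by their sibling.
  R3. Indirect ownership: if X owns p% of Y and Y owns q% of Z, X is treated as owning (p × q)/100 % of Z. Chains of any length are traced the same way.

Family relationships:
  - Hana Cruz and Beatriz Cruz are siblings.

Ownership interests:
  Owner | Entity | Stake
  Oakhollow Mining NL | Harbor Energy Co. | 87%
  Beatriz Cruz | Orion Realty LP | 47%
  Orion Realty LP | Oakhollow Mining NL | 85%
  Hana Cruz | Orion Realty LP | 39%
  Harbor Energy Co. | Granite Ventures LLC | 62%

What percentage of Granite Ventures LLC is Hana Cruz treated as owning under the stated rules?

39.43014%

By sibling attribution (R2), Hana Cruz is treated as also owning Beatriz Cruz's interest in Orion Realty LP, giving 39% + 47% = 86%.
Chain via Orion Realty LP → Oakhollow Mining NL → Harbor Energy Co. (R3): 86% × 85% × 87% × 62% = 39.43014% of Granite Ventures LLC.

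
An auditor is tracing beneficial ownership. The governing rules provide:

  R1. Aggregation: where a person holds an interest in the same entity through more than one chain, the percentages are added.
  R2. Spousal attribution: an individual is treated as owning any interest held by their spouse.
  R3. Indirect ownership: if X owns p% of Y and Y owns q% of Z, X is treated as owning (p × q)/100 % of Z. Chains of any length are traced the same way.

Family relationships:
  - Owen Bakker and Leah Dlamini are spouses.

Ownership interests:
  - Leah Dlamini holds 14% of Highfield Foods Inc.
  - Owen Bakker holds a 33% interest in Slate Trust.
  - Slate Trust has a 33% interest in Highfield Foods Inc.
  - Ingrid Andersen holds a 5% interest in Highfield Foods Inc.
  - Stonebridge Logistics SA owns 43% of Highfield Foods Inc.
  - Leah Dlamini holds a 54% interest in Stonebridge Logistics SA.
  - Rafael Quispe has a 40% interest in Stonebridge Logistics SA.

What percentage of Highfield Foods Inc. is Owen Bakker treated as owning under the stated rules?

48.11%

By spousal attribution (R2), Owen Bakker is treated as owning Leah Dlamini's 54% interest in Stonebridge Logistics SA.
By spousal attribution (R2), Owen Bakker is treated as owning Leah Dlamini's 14% interest in Highfield Foods Inc.
Chain via Slate Trust (R3): 33% × 33% = 10.89% of Highfield Foods Inc.
Chain via Stonebridge Logistics SA (R3): 54% × 43% = 23.22% of Highfield Foods Inc.
Direct interest in Highfield Foods Inc: 14%.
Aggregating (R1): 10.89% + 23.22% + 14% = 48.11%.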